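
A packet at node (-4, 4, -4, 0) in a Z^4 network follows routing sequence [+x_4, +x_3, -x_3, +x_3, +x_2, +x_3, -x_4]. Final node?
(-4, 5, -2, 0)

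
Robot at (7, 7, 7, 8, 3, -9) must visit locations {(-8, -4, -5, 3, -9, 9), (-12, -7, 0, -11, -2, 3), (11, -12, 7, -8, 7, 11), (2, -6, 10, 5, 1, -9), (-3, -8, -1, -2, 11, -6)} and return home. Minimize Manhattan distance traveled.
274
(one optimal route: (7, 7, 7, 8, 3, -9) → (11, -12, 7, -8, 7, 11) → (-12, -7, 0, -11, -2, 3) → (-8, -4, -5, 3, -9, 9) → (-3, -8, -1, -2, 11, -6) → (2, -6, 10, 5, 1, -9) → (7, 7, 7, 8, 3, -9))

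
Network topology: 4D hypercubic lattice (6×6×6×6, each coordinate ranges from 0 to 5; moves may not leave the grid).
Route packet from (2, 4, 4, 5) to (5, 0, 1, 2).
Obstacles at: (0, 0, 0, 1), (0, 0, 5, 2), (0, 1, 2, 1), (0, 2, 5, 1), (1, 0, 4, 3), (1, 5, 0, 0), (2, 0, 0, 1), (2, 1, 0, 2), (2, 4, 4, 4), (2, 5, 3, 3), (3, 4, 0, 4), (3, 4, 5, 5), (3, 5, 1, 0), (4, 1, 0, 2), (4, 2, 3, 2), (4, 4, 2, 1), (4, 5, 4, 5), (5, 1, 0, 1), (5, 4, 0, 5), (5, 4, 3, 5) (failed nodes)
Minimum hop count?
13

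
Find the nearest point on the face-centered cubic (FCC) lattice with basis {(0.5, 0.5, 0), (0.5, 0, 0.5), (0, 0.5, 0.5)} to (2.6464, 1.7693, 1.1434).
(2.5, 1.5, 1)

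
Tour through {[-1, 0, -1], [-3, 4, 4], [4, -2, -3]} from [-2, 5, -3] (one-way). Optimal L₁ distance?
29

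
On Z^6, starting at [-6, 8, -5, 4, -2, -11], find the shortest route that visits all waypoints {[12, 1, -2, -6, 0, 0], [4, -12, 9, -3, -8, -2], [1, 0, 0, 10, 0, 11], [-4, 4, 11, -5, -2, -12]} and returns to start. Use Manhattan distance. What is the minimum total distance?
212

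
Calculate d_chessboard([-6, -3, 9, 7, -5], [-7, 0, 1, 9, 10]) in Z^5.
15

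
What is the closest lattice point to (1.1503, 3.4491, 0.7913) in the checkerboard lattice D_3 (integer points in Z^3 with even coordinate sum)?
(1, 4, 1)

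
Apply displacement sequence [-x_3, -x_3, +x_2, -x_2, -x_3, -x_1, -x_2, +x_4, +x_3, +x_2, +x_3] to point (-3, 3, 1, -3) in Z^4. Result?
(-4, 3, 0, -2)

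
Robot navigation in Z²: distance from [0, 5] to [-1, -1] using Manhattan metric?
7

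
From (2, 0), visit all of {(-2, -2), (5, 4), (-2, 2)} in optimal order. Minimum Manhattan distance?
19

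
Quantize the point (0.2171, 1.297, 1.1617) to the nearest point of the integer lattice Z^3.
(0, 1, 1)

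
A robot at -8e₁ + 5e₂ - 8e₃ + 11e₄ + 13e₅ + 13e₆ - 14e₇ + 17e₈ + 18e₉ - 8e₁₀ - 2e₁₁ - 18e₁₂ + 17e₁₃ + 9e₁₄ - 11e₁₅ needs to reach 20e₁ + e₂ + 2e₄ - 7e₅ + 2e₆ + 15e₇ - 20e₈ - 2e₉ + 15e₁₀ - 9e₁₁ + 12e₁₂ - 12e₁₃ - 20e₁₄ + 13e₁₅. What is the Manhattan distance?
308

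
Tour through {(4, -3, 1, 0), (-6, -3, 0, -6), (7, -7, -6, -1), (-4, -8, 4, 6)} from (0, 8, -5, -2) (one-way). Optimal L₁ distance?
79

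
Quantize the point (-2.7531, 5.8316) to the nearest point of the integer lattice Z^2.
(-3, 6)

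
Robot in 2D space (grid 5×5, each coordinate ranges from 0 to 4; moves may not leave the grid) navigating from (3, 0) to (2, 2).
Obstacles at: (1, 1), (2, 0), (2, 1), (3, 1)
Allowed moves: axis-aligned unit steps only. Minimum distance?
5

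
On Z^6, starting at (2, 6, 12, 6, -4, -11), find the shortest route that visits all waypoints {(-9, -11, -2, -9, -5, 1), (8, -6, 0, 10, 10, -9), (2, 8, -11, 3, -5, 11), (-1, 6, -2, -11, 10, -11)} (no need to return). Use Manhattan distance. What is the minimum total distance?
211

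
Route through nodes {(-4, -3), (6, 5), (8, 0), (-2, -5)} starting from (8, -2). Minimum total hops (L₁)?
31
(one optimal route: (8, -2) → (8, 0) → (6, 5) → (-4, -3) → (-2, -5))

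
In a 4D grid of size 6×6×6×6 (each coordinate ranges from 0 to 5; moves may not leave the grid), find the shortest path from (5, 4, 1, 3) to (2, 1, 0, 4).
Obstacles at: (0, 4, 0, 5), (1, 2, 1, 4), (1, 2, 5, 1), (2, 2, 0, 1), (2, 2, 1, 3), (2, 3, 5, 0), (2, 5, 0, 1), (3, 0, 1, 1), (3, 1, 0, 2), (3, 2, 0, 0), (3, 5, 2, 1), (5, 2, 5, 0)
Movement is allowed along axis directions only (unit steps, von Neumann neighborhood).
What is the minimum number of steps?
8
(one shortest path: (5, 4, 1, 3) → (4, 4, 1, 3) → (3, 4, 1, 3) → (2, 4, 1, 3) → (2, 3, 1, 3) → (2, 3, 0, 3) → (2, 2, 0, 3) → (2, 1, 0, 3) → (2, 1, 0, 4))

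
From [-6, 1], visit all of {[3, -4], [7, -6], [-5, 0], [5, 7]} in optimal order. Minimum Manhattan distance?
35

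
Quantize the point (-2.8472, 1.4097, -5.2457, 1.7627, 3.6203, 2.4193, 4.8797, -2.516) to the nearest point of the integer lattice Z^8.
(-3, 1, -5, 2, 4, 2, 5, -3)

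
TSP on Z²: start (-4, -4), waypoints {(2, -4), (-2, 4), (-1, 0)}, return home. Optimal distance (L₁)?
28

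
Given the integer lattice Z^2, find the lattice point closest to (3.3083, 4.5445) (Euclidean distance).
(3, 5)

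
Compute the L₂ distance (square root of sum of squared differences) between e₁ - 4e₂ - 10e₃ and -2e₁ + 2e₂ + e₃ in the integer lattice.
12.8841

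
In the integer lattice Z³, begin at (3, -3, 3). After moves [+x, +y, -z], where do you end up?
(4, -2, 2)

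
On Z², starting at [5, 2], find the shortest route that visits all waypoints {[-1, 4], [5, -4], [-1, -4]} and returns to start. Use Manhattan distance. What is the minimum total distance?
28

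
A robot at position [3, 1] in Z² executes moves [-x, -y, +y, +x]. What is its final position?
(3, 1)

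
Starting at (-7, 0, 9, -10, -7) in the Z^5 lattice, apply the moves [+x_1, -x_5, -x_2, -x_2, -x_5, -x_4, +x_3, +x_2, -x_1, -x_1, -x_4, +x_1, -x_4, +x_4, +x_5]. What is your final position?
(-7, -1, 10, -12, -8)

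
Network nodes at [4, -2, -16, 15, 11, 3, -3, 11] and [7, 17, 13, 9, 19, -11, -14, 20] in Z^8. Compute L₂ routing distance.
41.3401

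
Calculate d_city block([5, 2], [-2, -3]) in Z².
12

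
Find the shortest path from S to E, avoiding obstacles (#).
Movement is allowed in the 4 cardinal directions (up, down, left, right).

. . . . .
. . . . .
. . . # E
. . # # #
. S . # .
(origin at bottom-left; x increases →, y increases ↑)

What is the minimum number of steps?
7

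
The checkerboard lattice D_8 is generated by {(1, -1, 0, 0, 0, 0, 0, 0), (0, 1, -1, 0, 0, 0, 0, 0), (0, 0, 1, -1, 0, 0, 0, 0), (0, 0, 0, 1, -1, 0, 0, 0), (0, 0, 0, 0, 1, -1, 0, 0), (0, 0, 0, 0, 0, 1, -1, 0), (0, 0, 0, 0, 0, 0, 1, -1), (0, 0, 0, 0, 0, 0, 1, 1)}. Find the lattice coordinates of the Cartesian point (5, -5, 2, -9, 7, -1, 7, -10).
5b₁ + 2b₃ - 7b₄ - b₆ + 8b₇ - 2b₈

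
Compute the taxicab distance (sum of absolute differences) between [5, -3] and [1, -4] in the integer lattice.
5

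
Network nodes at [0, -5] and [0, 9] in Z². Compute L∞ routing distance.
14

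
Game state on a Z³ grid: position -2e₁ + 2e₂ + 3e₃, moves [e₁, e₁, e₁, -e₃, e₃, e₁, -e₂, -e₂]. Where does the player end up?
(2, 0, 3)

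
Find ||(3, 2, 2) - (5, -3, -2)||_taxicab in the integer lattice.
11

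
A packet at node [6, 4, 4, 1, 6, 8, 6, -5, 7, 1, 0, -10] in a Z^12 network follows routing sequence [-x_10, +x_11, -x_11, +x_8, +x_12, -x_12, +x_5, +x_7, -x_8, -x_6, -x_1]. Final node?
(5, 4, 4, 1, 7, 7, 7, -5, 7, 0, 0, -10)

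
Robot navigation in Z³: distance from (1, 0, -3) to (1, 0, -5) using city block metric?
2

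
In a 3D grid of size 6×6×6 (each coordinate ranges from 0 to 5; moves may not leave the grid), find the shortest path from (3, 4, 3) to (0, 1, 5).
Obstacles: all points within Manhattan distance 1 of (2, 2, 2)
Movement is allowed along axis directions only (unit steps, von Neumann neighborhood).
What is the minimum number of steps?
8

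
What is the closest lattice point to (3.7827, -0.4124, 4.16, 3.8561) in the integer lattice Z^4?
(4, 0, 4, 4)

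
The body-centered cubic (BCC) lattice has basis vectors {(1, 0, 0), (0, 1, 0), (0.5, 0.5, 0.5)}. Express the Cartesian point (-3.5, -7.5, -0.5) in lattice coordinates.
-3b₁ - 7b₂ - b₃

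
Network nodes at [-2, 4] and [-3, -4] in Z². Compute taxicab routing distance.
9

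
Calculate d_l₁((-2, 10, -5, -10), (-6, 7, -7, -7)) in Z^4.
12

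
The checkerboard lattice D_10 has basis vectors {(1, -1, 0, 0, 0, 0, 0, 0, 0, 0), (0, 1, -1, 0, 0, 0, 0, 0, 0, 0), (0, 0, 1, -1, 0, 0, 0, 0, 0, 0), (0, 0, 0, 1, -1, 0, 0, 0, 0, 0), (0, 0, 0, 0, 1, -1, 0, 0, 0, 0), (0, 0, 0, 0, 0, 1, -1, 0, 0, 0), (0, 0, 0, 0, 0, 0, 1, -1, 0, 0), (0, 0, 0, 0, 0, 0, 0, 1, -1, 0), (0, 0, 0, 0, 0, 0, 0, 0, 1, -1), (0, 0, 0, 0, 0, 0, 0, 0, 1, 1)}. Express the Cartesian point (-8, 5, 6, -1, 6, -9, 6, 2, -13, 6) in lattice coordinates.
-8b₁ - 3b₂ + 3b₃ + 2b₄ + 8b₅ - b₆ + 5b₇ + 7b₈ - 6b₉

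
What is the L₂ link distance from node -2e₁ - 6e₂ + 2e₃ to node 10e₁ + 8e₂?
18.5472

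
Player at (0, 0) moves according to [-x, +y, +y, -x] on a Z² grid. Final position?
(-2, 2)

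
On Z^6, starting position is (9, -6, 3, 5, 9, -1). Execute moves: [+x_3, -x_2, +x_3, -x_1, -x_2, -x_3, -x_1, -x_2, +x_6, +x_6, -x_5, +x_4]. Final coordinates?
(7, -9, 4, 6, 8, 1)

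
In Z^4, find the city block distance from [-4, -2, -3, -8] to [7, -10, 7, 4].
41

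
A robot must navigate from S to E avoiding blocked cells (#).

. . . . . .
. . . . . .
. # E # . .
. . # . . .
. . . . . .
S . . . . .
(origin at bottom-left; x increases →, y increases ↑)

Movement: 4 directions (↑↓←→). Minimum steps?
7
(one shortest path: (0, 0) → (0, 1) → (0, 2) → (0, 3) → (0, 4) → (1, 4) → (2, 4) → (2, 3))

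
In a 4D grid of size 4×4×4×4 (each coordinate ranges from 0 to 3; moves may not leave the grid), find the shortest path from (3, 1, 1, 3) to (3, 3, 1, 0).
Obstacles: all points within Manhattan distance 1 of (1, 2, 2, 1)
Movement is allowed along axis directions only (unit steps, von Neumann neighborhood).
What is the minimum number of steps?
5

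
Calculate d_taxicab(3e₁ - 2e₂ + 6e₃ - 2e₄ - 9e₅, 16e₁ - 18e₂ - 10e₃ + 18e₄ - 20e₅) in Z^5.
76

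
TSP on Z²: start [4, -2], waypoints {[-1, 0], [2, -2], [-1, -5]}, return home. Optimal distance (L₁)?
20
(one optimal route: (4, -2) → (-1, 0) → (-1, -5) → (2, -2) → (4, -2))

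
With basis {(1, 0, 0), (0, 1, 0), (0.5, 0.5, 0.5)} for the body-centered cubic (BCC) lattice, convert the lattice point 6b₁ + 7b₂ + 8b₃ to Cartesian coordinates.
(10, 11, 4)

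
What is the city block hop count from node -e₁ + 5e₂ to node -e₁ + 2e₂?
3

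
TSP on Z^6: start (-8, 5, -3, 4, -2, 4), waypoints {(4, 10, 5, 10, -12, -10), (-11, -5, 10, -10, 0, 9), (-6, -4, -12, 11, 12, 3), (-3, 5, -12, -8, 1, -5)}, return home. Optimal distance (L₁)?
284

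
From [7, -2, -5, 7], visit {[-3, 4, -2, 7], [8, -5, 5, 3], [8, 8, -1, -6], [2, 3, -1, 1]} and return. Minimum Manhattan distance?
96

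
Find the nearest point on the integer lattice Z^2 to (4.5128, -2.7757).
(5, -3)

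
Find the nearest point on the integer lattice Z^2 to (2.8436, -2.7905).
(3, -3)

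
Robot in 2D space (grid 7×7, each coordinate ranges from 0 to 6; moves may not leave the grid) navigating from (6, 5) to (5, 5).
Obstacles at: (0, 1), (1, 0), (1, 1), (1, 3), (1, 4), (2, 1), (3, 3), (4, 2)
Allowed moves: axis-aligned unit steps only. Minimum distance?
1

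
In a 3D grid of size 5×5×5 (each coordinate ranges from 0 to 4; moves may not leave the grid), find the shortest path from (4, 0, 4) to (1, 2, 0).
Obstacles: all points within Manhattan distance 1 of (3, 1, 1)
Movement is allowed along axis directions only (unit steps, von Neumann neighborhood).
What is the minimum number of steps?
9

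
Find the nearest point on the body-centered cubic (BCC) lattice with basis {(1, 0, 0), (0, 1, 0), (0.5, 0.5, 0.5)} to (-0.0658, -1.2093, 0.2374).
(0, -1, 0)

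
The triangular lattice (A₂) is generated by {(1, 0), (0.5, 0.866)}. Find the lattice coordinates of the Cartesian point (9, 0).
9b₁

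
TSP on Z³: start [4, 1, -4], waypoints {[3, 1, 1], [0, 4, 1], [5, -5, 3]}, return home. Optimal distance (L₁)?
42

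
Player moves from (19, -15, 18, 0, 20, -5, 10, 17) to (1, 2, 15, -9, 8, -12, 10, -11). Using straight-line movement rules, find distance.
40.9878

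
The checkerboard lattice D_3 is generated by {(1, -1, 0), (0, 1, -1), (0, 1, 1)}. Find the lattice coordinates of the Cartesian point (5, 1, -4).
5b₁ + 5b₂ + b₃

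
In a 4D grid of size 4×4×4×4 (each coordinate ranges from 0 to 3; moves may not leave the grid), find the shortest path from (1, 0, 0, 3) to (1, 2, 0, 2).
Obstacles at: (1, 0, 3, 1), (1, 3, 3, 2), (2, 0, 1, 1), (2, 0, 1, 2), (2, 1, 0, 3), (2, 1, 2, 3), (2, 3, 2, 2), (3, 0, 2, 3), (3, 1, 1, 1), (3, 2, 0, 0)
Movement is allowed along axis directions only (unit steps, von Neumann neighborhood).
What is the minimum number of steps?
3
(one shortest path: (1, 0, 0, 3) → (1, 1, 0, 3) → (1, 2, 0, 3) → (1, 2, 0, 2))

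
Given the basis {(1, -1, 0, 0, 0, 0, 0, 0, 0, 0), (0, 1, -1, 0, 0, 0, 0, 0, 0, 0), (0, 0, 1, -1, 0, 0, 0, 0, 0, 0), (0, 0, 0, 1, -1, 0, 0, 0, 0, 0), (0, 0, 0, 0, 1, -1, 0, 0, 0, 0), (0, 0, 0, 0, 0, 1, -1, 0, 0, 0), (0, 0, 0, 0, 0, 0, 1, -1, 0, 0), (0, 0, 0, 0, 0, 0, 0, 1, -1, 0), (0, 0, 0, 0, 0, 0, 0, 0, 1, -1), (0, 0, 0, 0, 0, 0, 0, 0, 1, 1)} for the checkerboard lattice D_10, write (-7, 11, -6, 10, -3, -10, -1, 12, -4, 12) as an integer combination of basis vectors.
-7b₁ + 4b₂ - 2b₃ + 8b₄ + 5b₅ - 5b₆ - 6b₇ + 6b₈ - 5b₉ + 7b₁₀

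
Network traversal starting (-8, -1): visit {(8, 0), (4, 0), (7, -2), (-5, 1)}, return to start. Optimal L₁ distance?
38
(one optimal route: (-8, -1) → (7, -2) → (8, 0) → (4, 0) → (-5, 1) → (-8, -1))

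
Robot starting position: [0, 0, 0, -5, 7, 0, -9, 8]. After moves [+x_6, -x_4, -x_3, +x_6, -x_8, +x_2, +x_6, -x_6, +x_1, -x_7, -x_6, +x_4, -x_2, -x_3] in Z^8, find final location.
(1, 0, -2, -5, 7, 1, -10, 7)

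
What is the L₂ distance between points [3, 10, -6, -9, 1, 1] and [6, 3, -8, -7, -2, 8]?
11.1355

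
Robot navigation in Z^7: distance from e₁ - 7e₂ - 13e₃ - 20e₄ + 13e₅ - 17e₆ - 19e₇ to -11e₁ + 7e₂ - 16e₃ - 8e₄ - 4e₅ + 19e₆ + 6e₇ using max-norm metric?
36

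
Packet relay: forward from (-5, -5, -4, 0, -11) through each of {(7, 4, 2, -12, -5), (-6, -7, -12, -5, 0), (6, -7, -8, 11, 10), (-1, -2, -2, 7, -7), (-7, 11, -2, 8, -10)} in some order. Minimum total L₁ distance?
181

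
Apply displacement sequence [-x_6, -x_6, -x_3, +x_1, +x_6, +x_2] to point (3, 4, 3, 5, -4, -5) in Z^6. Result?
(4, 5, 2, 5, -4, -6)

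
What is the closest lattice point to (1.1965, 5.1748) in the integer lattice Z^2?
(1, 5)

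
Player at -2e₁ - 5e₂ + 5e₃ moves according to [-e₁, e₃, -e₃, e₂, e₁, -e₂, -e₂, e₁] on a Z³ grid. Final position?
(-1, -6, 5)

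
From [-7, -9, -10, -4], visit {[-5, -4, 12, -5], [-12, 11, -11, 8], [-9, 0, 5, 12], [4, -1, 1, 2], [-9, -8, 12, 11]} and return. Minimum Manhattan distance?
178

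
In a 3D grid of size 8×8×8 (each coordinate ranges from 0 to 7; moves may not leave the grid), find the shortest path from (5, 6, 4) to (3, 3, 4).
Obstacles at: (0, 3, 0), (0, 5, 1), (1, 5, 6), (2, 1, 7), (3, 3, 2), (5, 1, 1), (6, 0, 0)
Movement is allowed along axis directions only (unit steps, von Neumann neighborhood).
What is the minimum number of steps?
5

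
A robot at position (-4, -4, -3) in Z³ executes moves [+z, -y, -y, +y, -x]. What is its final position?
(-5, -5, -2)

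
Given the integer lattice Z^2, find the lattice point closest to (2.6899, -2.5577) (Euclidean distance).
(3, -3)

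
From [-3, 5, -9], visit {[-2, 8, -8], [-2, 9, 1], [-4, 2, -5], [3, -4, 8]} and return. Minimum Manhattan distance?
74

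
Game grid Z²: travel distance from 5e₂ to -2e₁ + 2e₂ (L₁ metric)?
5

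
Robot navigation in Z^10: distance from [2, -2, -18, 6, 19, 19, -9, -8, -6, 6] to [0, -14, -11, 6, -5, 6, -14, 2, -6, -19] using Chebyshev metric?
25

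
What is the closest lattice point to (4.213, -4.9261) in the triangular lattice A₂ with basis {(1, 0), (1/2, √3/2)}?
(4, -5.196)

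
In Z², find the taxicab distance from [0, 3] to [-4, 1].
6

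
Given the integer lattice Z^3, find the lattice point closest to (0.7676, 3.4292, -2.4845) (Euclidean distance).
(1, 3, -2)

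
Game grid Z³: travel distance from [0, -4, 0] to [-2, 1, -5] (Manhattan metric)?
12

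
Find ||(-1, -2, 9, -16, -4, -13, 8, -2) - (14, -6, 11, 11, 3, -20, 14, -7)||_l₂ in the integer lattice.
33.6601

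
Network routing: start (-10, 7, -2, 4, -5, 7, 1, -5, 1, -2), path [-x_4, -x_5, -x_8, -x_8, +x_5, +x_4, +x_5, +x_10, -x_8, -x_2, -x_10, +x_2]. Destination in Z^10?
(-10, 7, -2, 4, -4, 7, 1, -8, 1, -2)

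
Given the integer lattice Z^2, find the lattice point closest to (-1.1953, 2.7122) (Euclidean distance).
(-1, 3)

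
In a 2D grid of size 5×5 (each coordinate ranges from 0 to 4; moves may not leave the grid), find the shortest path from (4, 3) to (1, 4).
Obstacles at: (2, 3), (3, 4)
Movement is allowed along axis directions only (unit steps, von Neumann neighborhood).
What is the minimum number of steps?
6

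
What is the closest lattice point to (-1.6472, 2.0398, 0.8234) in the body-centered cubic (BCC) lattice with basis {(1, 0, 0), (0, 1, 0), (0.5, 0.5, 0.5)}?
(-2, 2, 1)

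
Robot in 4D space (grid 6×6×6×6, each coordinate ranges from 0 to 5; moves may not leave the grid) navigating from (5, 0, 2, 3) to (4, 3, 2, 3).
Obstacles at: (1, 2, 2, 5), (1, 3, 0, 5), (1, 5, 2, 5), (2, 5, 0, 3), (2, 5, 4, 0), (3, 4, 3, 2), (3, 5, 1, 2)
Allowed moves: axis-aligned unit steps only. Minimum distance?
4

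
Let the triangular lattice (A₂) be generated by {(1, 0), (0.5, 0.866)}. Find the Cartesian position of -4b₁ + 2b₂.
(-3, 1.732)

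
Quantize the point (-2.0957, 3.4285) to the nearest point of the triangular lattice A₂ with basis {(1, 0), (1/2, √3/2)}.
(-2, 3.464)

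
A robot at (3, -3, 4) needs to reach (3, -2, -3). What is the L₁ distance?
8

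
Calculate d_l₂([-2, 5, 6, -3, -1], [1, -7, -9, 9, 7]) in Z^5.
24.2074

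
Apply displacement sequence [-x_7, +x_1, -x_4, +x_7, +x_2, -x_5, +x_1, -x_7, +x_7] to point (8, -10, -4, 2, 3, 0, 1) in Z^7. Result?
(10, -9, -4, 1, 2, 0, 1)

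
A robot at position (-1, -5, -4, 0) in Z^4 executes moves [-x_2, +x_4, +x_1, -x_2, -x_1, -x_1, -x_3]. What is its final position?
(-2, -7, -5, 1)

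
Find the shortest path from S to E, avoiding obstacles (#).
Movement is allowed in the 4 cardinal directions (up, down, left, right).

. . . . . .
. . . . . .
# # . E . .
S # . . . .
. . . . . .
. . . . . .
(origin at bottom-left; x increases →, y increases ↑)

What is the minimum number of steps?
6
(one shortest path: (0, 2) → (0, 1) → (1, 1) → (2, 1) → (3, 1) → (3, 2) → (3, 3))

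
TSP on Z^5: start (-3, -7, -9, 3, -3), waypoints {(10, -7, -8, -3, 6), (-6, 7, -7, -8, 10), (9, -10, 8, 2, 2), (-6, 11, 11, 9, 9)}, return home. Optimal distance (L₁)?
194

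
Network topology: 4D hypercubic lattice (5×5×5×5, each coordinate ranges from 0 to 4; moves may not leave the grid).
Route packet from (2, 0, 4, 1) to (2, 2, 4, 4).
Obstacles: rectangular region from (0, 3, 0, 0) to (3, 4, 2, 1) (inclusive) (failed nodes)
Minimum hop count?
5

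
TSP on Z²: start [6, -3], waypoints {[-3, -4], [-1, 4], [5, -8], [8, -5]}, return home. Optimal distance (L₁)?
46
(one optimal route: (6, -3) → (-1, 4) → (-3, -4) → (5, -8) → (8, -5) → (6, -3))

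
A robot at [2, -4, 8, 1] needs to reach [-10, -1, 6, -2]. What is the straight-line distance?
12.8841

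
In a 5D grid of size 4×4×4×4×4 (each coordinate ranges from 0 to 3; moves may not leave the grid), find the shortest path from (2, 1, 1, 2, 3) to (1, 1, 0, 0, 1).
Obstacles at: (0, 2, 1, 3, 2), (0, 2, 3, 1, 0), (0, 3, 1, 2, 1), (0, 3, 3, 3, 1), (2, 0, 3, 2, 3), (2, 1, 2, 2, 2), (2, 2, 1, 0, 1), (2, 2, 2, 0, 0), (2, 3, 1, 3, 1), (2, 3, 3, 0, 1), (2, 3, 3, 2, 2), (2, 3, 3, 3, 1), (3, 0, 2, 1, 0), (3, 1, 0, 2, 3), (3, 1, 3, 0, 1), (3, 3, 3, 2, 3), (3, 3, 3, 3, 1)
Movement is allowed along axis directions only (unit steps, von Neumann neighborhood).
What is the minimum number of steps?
6
(one shortest path: (2, 1, 1, 2, 3) → (1, 1, 1, 2, 3) → (1, 1, 0, 2, 3) → (1, 1, 0, 1, 3) → (1, 1, 0, 0, 3) → (1, 1, 0, 0, 2) → (1, 1, 0, 0, 1))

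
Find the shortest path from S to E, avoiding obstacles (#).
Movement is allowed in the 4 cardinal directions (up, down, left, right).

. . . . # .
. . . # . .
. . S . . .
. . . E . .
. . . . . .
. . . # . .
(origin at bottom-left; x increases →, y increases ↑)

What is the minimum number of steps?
2
(one shortest path: (2, 3) → (3, 3) → (3, 2))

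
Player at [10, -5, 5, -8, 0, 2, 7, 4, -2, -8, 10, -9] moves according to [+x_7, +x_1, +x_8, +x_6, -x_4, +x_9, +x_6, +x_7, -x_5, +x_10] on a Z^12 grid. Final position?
(11, -5, 5, -9, -1, 4, 9, 5, -1, -7, 10, -9)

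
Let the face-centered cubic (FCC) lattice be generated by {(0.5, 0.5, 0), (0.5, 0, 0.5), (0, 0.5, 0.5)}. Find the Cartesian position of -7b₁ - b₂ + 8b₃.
(-4, 0.5, 3.5)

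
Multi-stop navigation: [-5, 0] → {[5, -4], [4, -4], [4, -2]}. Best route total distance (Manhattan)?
14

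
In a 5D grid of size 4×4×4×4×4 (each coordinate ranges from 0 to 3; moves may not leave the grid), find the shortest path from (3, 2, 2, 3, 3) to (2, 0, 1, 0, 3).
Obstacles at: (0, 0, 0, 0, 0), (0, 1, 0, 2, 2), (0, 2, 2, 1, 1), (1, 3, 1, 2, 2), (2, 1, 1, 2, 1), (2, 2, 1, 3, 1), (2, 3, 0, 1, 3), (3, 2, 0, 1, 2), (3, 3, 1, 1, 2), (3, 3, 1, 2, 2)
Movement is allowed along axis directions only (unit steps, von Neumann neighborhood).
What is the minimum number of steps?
7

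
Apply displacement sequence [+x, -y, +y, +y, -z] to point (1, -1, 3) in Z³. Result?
(2, 0, 2)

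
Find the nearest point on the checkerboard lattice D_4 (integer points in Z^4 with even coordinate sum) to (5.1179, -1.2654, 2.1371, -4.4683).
(5, -1, 2, -4)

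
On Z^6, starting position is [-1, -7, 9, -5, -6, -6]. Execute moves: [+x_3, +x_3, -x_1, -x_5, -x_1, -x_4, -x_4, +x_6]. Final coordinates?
(-3, -7, 11, -7, -7, -5)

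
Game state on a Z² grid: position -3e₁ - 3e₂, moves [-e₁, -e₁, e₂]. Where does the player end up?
(-5, -2)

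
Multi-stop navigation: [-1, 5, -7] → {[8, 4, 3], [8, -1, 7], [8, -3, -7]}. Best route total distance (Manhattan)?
42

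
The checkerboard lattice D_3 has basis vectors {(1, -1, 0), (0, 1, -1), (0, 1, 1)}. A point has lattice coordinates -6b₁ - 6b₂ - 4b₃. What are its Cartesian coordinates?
(-6, -4, 2)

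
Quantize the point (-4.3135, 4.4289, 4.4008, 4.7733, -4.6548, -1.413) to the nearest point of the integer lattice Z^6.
(-4, 4, 4, 5, -5, -1)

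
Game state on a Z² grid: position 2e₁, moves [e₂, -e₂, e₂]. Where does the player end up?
(2, 1)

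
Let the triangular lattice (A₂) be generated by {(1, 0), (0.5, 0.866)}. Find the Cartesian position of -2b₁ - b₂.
(-2.5, -0.866)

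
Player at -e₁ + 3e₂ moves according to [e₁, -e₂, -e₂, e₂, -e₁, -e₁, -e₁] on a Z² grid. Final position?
(-3, 2)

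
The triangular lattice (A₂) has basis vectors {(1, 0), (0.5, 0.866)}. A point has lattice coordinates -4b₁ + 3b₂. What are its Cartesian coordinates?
(-2.5, 2.598)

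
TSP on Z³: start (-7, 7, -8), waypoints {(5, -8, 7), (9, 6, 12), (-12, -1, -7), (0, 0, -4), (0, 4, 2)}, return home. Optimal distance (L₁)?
118
(one optimal route: (-7, 7, -8) → (-12, -1, -7) → (0, 0, -4) → (5, -8, 7) → (9, 6, 12) → (0, 4, 2) → (-7, 7, -8))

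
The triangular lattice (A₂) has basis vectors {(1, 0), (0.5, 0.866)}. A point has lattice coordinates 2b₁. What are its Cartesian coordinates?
(2, 0)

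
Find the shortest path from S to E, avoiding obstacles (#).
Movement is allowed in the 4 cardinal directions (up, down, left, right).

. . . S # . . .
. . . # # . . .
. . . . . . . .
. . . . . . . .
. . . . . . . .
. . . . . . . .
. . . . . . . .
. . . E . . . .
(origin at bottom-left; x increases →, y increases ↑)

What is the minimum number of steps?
9
(one shortest path: (3, 7) → (2, 7) → (2, 6) → (2, 5) → (3, 5) → (3, 4) → (3, 3) → (3, 2) → (3, 1) → (3, 0))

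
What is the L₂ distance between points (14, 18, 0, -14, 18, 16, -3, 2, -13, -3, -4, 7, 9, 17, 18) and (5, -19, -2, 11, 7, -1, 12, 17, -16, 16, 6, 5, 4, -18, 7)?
69.1665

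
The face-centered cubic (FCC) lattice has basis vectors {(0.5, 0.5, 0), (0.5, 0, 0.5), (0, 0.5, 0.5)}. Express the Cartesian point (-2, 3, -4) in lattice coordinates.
5b₁ - 9b₂ + b₃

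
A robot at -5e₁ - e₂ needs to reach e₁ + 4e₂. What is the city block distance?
11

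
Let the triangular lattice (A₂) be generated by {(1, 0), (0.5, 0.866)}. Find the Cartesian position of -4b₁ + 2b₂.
(-3, 1.732)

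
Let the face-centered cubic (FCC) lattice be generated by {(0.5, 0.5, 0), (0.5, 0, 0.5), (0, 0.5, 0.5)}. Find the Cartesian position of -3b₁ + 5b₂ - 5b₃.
(1, -4, 0)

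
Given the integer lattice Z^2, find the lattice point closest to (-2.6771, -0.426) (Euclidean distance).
(-3, 0)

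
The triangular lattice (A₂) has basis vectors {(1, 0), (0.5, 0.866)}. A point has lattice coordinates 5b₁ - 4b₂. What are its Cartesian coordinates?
(3, -3.464)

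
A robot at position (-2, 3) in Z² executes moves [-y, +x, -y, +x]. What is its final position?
(0, 1)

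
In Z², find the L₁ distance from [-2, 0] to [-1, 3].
4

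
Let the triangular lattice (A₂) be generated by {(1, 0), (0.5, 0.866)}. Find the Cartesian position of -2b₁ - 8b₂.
(-6, -6.928)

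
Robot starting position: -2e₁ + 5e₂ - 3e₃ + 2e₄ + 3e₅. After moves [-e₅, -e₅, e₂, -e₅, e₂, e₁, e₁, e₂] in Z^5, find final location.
(0, 8, -3, 2, 0)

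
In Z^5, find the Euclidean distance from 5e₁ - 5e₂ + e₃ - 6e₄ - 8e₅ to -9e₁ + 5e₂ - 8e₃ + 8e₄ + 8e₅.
28.7924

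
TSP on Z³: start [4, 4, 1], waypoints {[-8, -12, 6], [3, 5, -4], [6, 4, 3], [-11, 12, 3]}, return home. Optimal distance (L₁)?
102
(one optimal route: (4, 4, 1) → (3, 5, -4) → (-11, 12, 3) → (-8, -12, 6) → (6, 4, 3) → (4, 4, 1))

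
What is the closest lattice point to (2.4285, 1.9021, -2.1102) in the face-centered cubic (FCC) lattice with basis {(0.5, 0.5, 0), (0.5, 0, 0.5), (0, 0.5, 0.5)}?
(2.5, 2, -2.5)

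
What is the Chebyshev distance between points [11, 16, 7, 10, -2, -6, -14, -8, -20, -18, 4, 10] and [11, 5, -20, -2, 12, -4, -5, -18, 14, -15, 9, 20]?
34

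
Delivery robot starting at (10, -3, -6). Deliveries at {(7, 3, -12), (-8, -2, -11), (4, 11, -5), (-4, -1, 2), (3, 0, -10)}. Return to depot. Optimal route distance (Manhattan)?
104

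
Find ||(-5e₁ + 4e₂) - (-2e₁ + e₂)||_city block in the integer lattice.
6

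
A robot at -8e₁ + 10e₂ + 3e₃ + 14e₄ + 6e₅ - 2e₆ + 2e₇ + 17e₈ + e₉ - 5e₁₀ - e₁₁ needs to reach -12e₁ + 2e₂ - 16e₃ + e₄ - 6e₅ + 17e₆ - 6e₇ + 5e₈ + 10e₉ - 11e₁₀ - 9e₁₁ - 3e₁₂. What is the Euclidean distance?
38.8973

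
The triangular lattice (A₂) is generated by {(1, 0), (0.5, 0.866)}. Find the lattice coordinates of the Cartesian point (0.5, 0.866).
b₂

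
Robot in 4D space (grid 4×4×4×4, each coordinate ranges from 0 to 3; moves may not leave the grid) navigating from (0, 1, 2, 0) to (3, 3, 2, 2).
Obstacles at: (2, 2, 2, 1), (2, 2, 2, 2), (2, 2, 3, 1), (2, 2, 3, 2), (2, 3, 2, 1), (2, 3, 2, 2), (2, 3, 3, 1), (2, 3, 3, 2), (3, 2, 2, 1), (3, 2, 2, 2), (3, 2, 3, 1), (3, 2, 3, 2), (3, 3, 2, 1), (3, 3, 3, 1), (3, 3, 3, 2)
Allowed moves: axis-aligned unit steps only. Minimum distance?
9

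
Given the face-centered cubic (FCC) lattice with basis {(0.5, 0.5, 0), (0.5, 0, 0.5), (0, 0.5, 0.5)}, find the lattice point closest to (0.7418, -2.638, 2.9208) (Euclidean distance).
(0.5, -2.5, 3)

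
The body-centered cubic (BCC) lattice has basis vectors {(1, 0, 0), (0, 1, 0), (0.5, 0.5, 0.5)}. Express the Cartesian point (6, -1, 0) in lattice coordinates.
6b₁ - b₂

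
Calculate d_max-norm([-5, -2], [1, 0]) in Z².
6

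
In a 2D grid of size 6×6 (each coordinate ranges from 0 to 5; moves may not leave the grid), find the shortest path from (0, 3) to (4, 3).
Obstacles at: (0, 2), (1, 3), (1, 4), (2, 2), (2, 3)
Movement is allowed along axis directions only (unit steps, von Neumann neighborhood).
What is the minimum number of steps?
8
(one shortest path: (0, 3) → (0, 4) → (0, 5) → (1, 5) → (2, 5) → (3, 5) → (4, 5) → (4, 4) → (4, 3))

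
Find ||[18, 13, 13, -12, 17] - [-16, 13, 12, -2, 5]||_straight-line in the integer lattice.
37.4299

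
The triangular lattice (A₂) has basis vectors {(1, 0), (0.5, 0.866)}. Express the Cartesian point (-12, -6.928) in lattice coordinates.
-8b₁ - 8b₂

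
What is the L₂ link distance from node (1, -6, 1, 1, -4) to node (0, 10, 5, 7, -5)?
17.6068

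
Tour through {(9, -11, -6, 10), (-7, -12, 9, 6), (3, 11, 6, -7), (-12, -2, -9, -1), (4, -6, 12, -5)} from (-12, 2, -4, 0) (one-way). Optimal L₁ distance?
147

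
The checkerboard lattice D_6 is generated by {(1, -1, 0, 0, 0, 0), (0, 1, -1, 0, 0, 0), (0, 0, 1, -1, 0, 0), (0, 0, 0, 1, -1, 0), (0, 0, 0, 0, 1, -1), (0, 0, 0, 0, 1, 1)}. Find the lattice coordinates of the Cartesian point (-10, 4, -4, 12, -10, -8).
-10b₁ - 6b₂ - 10b₃ + 2b₄ - 8b₆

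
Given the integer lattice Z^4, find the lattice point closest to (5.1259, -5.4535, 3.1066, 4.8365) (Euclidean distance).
(5, -5, 3, 5)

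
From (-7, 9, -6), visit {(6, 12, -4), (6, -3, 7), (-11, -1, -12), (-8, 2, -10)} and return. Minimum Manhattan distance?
102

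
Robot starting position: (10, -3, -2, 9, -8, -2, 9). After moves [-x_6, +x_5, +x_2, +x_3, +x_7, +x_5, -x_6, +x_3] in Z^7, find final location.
(10, -2, 0, 9, -6, -4, 10)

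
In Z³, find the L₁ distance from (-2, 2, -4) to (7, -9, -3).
21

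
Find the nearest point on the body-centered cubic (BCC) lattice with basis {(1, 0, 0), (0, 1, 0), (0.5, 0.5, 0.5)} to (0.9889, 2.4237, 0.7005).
(1, 2, 1)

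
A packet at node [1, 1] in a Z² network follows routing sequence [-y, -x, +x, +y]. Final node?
(1, 1)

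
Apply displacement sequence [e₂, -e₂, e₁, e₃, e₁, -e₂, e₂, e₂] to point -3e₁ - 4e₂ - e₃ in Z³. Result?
(-1, -3, 0)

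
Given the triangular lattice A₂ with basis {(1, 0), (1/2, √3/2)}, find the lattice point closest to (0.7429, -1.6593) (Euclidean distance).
(1, -1.732)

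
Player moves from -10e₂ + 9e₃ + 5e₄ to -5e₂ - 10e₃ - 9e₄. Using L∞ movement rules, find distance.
19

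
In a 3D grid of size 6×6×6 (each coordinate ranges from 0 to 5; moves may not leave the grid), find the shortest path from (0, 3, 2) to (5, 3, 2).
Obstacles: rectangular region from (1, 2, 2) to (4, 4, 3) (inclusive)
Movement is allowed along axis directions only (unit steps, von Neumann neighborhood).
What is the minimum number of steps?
7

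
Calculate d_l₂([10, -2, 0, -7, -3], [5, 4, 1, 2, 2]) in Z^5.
12.9615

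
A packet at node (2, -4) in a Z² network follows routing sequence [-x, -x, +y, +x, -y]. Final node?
(1, -4)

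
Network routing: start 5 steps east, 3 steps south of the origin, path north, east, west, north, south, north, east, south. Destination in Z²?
(6, -2)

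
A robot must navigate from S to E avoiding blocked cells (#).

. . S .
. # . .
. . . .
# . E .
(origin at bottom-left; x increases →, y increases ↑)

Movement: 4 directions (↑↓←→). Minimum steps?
3
(one shortest path: (2, 3) → (2, 2) → (2, 1) → (2, 0))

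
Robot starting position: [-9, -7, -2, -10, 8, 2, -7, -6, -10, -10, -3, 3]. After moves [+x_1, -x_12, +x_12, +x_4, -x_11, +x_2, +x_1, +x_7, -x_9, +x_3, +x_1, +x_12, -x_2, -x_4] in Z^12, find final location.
(-6, -7, -1, -10, 8, 2, -6, -6, -11, -10, -4, 4)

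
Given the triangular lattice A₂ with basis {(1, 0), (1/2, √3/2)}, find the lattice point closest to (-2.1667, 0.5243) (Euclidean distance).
(-2.5, 0.866)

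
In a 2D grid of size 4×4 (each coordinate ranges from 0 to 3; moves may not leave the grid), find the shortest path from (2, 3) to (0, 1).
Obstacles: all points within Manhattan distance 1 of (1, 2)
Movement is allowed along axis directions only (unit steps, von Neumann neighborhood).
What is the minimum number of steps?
8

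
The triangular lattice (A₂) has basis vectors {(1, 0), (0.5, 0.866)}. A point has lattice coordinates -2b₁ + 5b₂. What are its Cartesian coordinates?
(0.5, 4.33)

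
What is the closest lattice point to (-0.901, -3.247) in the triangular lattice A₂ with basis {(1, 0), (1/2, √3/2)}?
(-1, -3.464)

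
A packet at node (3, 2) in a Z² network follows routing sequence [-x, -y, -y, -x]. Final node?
(1, 0)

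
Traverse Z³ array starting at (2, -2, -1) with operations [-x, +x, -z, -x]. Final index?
(1, -2, -2)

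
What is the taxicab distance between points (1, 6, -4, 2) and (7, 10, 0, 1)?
15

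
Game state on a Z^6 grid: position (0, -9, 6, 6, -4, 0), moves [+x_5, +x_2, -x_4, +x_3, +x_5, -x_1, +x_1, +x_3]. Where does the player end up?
(0, -8, 8, 5, -2, 0)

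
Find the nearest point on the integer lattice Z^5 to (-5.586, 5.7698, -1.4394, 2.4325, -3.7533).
(-6, 6, -1, 2, -4)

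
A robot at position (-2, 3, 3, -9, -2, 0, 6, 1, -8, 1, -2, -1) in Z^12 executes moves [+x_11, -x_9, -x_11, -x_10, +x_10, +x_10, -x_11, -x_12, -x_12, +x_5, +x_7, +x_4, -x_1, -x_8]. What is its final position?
(-3, 3, 3, -8, -1, 0, 7, 0, -9, 2, -3, -3)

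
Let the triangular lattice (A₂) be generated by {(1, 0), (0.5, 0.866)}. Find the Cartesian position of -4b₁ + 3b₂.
(-2.5, 2.598)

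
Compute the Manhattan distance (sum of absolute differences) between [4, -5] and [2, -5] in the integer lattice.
2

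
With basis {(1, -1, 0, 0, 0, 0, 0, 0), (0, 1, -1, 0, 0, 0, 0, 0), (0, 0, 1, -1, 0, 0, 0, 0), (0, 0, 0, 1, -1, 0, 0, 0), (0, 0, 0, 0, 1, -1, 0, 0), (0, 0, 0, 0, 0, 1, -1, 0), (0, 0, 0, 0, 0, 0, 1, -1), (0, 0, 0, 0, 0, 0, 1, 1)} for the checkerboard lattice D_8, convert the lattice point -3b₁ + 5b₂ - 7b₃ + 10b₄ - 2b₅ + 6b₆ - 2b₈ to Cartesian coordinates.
(-3, 8, -12, 17, -12, 8, -8, -2)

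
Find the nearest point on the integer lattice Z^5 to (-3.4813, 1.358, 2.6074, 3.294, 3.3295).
(-3, 1, 3, 3, 3)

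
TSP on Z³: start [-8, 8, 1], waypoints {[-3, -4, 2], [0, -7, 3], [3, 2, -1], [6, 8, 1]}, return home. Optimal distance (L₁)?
66
(one optimal route: (-8, 8, 1) → (-3, -4, 2) → (0, -7, 3) → (3, 2, -1) → (6, 8, 1) → (-8, 8, 1))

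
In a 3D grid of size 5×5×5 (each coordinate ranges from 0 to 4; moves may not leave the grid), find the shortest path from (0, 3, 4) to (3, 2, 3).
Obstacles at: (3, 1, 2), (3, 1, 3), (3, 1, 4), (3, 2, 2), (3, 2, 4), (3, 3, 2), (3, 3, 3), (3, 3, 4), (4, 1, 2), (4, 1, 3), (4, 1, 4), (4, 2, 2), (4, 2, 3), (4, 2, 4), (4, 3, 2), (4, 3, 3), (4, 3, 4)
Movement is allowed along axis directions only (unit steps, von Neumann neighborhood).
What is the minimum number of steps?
5
(one shortest path: (0, 3, 4) → (1, 3, 4) → (2, 3, 4) → (2, 2, 4) → (2, 2, 3) → (3, 2, 3))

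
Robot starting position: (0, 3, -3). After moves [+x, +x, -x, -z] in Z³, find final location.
(1, 3, -4)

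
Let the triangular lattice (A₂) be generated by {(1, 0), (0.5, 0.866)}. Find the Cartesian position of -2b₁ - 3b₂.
(-3.5, -2.598)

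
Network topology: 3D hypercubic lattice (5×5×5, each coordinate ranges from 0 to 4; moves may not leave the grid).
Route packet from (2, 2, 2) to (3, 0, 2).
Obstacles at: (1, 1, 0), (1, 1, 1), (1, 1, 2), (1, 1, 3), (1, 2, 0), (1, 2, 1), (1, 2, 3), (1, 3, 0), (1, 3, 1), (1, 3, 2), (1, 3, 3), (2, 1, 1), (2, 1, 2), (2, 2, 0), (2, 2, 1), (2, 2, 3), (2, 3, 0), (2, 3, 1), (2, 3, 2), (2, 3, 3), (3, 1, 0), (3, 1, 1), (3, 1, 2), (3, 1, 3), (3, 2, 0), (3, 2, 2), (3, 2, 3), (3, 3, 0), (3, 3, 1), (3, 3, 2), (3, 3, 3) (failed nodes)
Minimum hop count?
7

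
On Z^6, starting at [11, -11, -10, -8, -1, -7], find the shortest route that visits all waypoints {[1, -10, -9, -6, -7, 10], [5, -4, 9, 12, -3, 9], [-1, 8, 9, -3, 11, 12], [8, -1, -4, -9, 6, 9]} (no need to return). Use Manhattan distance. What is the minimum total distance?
170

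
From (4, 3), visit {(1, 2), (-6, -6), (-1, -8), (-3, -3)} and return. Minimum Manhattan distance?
42
(one optimal route: (4, 3) → (1, 2) → (-1, -8) → (-6, -6) → (-3, -3) → (4, 3))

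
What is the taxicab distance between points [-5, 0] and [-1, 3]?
7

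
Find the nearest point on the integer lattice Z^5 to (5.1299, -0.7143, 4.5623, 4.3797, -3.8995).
(5, -1, 5, 4, -4)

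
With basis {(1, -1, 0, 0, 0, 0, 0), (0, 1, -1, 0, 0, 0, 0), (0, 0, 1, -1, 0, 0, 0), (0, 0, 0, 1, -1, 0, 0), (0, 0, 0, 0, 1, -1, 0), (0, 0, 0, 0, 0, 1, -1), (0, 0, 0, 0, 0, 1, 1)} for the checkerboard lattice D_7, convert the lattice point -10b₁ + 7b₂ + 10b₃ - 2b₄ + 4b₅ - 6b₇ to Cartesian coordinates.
(-10, 17, 3, -12, 6, -10, -6)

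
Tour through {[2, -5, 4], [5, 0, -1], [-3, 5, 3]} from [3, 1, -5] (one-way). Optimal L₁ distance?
36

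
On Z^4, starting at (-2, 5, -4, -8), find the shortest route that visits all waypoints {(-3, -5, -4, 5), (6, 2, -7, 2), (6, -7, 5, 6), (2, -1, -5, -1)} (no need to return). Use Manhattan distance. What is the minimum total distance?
73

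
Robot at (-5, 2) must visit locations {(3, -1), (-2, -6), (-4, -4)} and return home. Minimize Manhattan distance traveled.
32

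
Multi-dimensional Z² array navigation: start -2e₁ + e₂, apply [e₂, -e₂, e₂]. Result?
(-2, 2)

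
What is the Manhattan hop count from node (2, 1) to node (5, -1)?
5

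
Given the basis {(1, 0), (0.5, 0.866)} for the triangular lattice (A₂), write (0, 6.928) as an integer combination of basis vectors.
-4b₁ + 8b₂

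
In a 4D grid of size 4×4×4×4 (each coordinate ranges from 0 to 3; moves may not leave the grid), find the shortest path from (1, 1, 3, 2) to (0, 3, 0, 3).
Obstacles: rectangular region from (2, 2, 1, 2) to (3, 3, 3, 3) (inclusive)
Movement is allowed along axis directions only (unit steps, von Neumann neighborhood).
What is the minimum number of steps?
7
(one shortest path: (1, 1, 3, 2) → (0, 1, 3, 2) → (0, 2, 3, 2) → (0, 3, 3, 2) → (0, 3, 2, 2) → (0, 3, 1, 2) → (0, 3, 0, 2) → (0, 3, 0, 3))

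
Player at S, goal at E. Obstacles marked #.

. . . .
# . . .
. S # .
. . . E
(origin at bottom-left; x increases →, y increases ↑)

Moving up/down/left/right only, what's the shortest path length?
3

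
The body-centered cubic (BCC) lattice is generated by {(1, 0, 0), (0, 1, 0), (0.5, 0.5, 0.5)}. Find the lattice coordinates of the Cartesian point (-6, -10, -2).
-4b₁ - 8b₂ - 4b₃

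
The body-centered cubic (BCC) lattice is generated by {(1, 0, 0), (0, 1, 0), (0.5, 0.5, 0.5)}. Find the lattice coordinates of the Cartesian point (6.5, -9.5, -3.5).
10b₁ - 6b₂ - 7b₃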